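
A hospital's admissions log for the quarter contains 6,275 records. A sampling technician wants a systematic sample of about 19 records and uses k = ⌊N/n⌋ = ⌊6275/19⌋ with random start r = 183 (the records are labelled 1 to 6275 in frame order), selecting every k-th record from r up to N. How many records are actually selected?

19

k = ⌊6275/19⌋ = 330
Achieved size = ⌊(6275 − 183)/330⌋ + 1 = ⌊6092/330⌋ + 1 = 18 + 1 = 19
(last selection: 183 + 18×330 = 6123 ≤ 6275; next would be 6453 > 6275)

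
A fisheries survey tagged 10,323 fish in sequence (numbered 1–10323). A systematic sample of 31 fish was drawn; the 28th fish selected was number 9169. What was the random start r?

k = 10323/31 = 333
r = 9169 − (28−1)×333 = 9169 − 8991 = 178

178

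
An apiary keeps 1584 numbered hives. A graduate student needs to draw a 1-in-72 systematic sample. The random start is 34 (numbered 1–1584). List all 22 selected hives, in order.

34, 106, 178, 250, 322, 394, 466, 538, 610, 682, 754, 826, 898, 970, 1042, 1114, 1186, 1258, 1330, 1402, 1474, 1546

hive 1: 34
hive 2: 34 + 72 = 106
hive 3: 106 + 72 = 178
hive 4: 178 + 72 = 250
hive 5: 250 + 72 = 322
hive 6: 322 + 72 = 394
hive 7: 394 + 72 = 466
hive 8: 466 + 72 = 538
hive 9: 538 + 72 = 610
hive 10: 610 + 72 = 682
hive 11: 682 + 72 = 754
hive 12: 754 + 72 = 826
hive 13: 826 + 72 = 898
hive 14: 898 + 72 = 970
hive 15: 970 + 72 = 1042
hive 16: 1042 + 72 = 1114
hive 17: 1114 + 72 = 1186
hive 18: 1186 + 72 = 1258
hive 19: 1258 + 72 = 1330
hive 20: 1330 + 72 = 1402
hive 21: 1402 + 72 = 1474
hive 22: 1474 + 72 = 1546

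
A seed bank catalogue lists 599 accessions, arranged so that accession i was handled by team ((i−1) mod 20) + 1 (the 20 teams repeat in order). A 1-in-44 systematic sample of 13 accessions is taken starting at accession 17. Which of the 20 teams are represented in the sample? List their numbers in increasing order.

1, 5, 9, 13, 17

Consecutive selections differ by k = 44, so their team numbers differ by 44 mod 20 = 4.
gcd(44, 20) = 4, so the sample visits 20/4 = 5 distinct residues mod 20.
Start 17 is team 17; the teams hit are 1, 5, 9, 13, 17.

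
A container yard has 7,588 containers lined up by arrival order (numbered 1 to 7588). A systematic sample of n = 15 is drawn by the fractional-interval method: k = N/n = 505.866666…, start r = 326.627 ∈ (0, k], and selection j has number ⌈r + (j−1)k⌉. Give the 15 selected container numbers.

j=1: r + 0k = 326.627 → ⌈·⌉ = 327
j=2: r + 1k = 832.493666… → ⌈·⌉ = 833
j=3: r + 2k = 1338.360333… → ⌈·⌉ = 1339
j=4: r + 3k = 1844.227 → ⌈·⌉ = 1845
j=5: r + 4k = 2350.093666… → ⌈·⌉ = 2351
j=6: r + 5k = 2855.960333… → ⌈·⌉ = 2856
j=7: r + 6k = 3361.827 → ⌈·⌉ = 3362
j=8: r + 7k = 3867.693666… → ⌈·⌉ = 3868
j=9: r + 8k = 4373.560333… → ⌈·⌉ = 4374
j=10: r + 9k = 4879.427 → ⌈·⌉ = 4880
j=11: r + 10k = 5385.293666… → ⌈·⌉ = 5386
j=12: r + 11k = 5891.160333… → ⌈·⌉ = 5892
j=13: r + 12k = 6397.027 → ⌈·⌉ = 6398
j=14: r + 13k = 6902.893666… → ⌈·⌉ = 6903
j=15: r + 14k = 7408.760333… → ⌈·⌉ = 7409

327, 833, 1339, 1845, 2351, 2856, 3362, 3868, 4374, 4880, 5386, 5892, 6398, 6903, 7409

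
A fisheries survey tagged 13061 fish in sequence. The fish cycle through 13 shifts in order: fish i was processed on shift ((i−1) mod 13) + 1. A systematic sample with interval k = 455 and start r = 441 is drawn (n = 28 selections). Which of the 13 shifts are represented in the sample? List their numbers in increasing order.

12

Consecutive selections differ by k = 455, so their shift numbers differ by 455 mod 13 = 0.
gcd(455, 13) = 13, so the sample visits 13/13 = 1 distinct residues mod 13.
Start 441 is shift 12; the shifts hit are 12.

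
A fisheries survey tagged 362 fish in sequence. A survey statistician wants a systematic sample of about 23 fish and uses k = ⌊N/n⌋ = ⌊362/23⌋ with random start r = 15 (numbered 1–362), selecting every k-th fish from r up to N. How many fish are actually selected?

24

k = ⌊362/23⌋ = 15
Achieved size = ⌊(362 − 15)/15⌋ + 1 = ⌊347/15⌋ + 1 = 23 + 1 = 24
(last selection: 15 + 23×15 = 360 ≤ 362; next would be 375 > 362)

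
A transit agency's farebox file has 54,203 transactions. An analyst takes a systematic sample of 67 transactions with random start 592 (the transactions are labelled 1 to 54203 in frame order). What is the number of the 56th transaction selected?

k = 54203/67 = 809
56th selection = r + (56−1)·k = 592 + 55×809 = 592 + 44495 = 45087

45087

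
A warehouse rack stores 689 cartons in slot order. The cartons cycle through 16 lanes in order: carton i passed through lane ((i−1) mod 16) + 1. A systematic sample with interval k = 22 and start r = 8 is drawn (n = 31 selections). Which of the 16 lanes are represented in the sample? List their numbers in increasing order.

2, 4, 6, 8, 10, 12, 14, 16

Consecutive selections differ by k = 22, so their lane numbers differ by 22 mod 16 = 6.
gcd(22, 16) = 2, so the sample visits 16/2 = 8 distinct residues mod 16.
Start 8 is lane 8; the lanes hit are 2, 4, 6, 8, 10, 12, 14, 16.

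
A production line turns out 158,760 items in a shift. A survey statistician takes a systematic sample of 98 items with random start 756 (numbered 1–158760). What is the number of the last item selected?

157896

k = 158760/98 = 1620
98th selection = r + (98−1)·k = 756 + 97×1620 = 756 + 157140 = 157896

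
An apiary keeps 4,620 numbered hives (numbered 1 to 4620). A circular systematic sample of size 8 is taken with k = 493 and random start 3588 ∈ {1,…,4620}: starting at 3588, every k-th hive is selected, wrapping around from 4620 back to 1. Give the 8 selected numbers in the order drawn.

3588, 4081, 4574, 447, 940, 1433, 1926, 2419

Selection 1: 3588
Selection 2: 3588 + 493 = 4081
Selection 3: 4081 + 493 = 4574
Selection 4: 4574 + 493 = 5067 → 5067 − 4620 = 447
Selection 5: 447 + 493 = 940
Selection 6: 940 + 493 = 1433
Selection 7: 1433 + 493 = 1926
Selection 8: 1926 + 493 = 2419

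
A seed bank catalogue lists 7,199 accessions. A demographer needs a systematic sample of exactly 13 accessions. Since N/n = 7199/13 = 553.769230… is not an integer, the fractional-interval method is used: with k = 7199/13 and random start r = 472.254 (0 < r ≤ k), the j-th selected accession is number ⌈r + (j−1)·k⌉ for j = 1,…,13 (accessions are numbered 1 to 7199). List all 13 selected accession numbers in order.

473, 1027, 1580, 2134, 2688, 3242, 3795, 4349, 4903, 5457, 6010, 6564, 7118

j=1: r + 0k = 472.254 → ⌈·⌉ = 473
j=2: r + 1k = 1026.023230… → ⌈·⌉ = 1027
j=3: r + 2k = 1579.792461… → ⌈·⌉ = 1580
j=4: r + 3k = 2133.561692… → ⌈·⌉ = 2134
j=5: r + 4k = 2687.330923… → ⌈·⌉ = 2688
j=6: r + 5k = 3241.100153… → ⌈·⌉ = 3242
j=7: r + 6k = 3794.869384… → ⌈·⌉ = 3795
j=8: r + 7k = 4348.638615… → ⌈·⌉ = 4349
j=9: r + 8k = 4902.407846… → ⌈·⌉ = 4903
j=10: r + 9k = 5456.177076… → ⌈·⌉ = 5457
j=11: r + 10k = 6009.946307… → ⌈·⌉ = 6010
j=12: r + 11k = 6563.715538… → ⌈·⌉ = 6564
j=13: r + 12k = 7117.484769… → ⌈·⌉ = 7118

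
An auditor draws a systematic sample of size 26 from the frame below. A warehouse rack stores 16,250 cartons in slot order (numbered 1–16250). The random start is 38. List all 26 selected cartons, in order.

38, 663, 1288, 1913, 2538, 3163, 3788, 4413, 5038, 5663, 6288, 6913, 7538, 8163, 8788, 9413, 10038, 10663, 11288, 11913, 12538, 13163, 13788, 14413, 15038, 15663

k = N/n = 16250/26 = 625
carton 1: 38
carton 2: 38 + 625 = 663
carton 3: 663 + 625 = 1288
carton 4: 1288 + 625 = 1913
carton 5: 1913 + 625 = 2538
carton 6: 2538 + 625 = 3163
carton 7: 3163 + 625 = 3788
carton 8: 3788 + 625 = 4413
carton 9: 4413 + 625 = 5038
carton 10: 5038 + 625 = 5663
carton 11: 5663 + 625 = 6288
carton 12: 6288 + 625 = 6913
carton 13: 6913 + 625 = 7538
carton 14: 7538 + 625 = 8163
carton 15: 8163 + 625 = 8788
carton 16: 8788 + 625 = 9413
carton 17: 9413 + 625 = 10038
carton 18: 10038 + 625 = 10663
carton 19: 10663 + 625 = 11288
carton 20: 11288 + 625 = 11913
carton 21: 11913 + 625 = 12538
carton 22: 12538 + 625 = 13163
carton 23: 13163 + 625 = 13788
carton 24: 13788 + 625 = 14413
carton 25: 14413 + 625 = 15038
carton 26: 15038 + 625 = 15663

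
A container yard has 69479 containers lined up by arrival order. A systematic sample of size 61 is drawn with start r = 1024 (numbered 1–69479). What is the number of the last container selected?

k = 69479/61 = 1139
61st selection = r + (61−1)·k = 1024 + 60×1139 = 1024 + 68340 = 69364

69364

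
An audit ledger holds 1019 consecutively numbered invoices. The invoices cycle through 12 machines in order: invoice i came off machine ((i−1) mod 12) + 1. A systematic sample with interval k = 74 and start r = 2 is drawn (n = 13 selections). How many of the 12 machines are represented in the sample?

6

Consecutive selections differ by k = 74, so their machine numbers differ by 74 mod 12 = 2.
gcd(74, 12) = 2, so the sample visits 12/2 = 6 distinct residues mod 12.
Start 2 is machine 2; the machines hit are 2, 4, 6, 8, 10, 12.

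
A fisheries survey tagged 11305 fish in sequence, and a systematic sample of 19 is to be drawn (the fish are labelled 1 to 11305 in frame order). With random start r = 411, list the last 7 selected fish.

7551, 8146, 8741, 9336, 9931, 10526, 11121

k = N/n = 11305/19 = 595
13th selection = 411 + 12×595 = 7551
14th: 7551 + 595 = 8146
15th: 8146 + 595 = 8741
16th: 8741 + 595 = 9336
17th: 9336 + 595 = 9931
18th: 9931 + 595 = 10526
19th: 10526 + 595 = 11121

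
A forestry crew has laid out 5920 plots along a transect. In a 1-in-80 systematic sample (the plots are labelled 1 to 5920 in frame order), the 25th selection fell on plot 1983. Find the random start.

63

k = 80
r = 1983 − (25−1)×80 = 1983 − 1920 = 63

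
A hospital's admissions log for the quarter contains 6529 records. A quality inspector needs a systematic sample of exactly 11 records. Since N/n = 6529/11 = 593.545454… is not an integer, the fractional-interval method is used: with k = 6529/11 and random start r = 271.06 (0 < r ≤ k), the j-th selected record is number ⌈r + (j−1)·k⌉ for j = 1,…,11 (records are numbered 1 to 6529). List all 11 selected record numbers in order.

j=1: r + 0k = 271.06 → ⌈·⌉ = 272
j=2: r + 1k = 864.605454… → ⌈·⌉ = 865
j=3: r + 2k = 1458.150909… → ⌈·⌉ = 1459
j=4: r + 3k = 2051.696363… → ⌈·⌉ = 2052
j=5: r + 4k = 2645.241818… → ⌈·⌉ = 2646
j=6: r + 5k = 3238.787272… → ⌈·⌉ = 3239
j=7: r + 6k = 3832.332727… → ⌈·⌉ = 3833
j=8: r + 7k = 4425.878181… → ⌈·⌉ = 4426
j=9: r + 8k = 5019.423636… → ⌈·⌉ = 5020
j=10: r + 9k = 5612.969090… → ⌈·⌉ = 5613
j=11: r + 10k = 6206.514545… → ⌈·⌉ = 6207

272, 865, 1459, 2052, 2646, 3239, 3833, 4426, 5020, 5613, 6207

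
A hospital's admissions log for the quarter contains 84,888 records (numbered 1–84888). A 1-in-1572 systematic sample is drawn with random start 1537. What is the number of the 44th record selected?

k = 1572
44th selection = r + (44−1)·k = 1537 + 43×1572 = 1537 + 67596 = 69133

69133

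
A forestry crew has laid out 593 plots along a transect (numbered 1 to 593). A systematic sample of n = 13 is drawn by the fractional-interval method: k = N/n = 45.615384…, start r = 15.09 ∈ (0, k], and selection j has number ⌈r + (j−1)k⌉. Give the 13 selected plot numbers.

j=1: r + 0k = 15.09 → ⌈·⌉ = 16
j=2: r + 1k = 60.705384… → ⌈·⌉ = 61
j=3: r + 2k = 106.320769… → ⌈·⌉ = 107
j=4: r + 3k = 151.936153… → ⌈·⌉ = 152
j=5: r + 4k = 197.551538… → ⌈·⌉ = 198
j=6: r + 5k = 243.166923… → ⌈·⌉ = 244
j=7: r + 6k = 288.782307… → ⌈·⌉ = 289
j=8: r + 7k = 334.397692… → ⌈·⌉ = 335
j=9: r + 8k = 380.013076… → ⌈·⌉ = 381
j=10: r + 9k = 425.628461… → ⌈·⌉ = 426
j=11: r + 10k = 471.243846… → ⌈·⌉ = 472
j=12: r + 11k = 516.859230… → ⌈·⌉ = 517
j=13: r + 12k = 562.474615… → ⌈·⌉ = 563

16, 61, 107, 152, 198, 244, 289, 335, 381, 426, 472, 517, 563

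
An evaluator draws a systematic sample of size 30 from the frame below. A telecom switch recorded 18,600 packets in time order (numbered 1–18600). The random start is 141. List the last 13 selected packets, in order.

10681, 11301, 11921, 12541, 13161, 13781, 14401, 15021, 15641, 16261, 16881, 17501, 18121

k = N/n = 18600/30 = 620
18th selection = 141 + 17×620 = 10681
19th: 10681 + 620 = 11301
20th: 11301 + 620 = 11921
21st: 11921 + 620 = 12541
22nd: 12541 + 620 = 13161
23rd: 13161 + 620 = 13781
24th: 13781 + 620 = 14401
25th: 14401 + 620 = 15021
26th: 15021 + 620 = 15641
27th: 15641 + 620 = 16261
28th: 16261 + 620 = 16881
29th: 16881 + 620 = 17501
30th: 17501 + 620 = 18121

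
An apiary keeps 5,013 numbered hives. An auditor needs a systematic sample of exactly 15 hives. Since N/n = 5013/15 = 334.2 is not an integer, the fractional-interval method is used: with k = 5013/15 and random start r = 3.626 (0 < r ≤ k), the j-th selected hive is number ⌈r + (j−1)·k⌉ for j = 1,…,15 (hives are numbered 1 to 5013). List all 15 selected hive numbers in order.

4, 338, 673, 1007, 1341, 1675, 2009, 2344, 2678, 3012, 3346, 3680, 4015, 4349, 4683

j=1: r + 0k = 3.626 → ⌈·⌉ = 4
j=2: r + 1k = 337.826 → ⌈·⌉ = 338
j=3: r + 2k = 672.026 → ⌈·⌉ = 673
j=4: r + 3k = 1006.226 → ⌈·⌉ = 1007
j=5: r + 4k = 1340.426 → ⌈·⌉ = 1341
j=6: r + 5k = 1674.626 → ⌈·⌉ = 1675
j=7: r + 6k = 2008.826 → ⌈·⌉ = 2009
j=8: r + 7k = 2343.026 → ⌈·⌉ = 2344
j=9: r + 8k = 2677.226 → ⌈·⌉ = 2678
j=10: r + 9k = 3011.426 → ⌈·⌉ = 3012
j=11: r + 10k = 3345.626 → ⌈·⌉ = 3346
j=12: r + 11k = 3679.826 → ⌈·⌉ = 3680
j=13: r + 12k = 4014.026 → ⌈·⌉ = 4015
j=14: r + 13k = 4348.226 → ⌈·⌉ = 4349
j=15: r + 14k = 4682.426 → ⌈·⌉ = 4683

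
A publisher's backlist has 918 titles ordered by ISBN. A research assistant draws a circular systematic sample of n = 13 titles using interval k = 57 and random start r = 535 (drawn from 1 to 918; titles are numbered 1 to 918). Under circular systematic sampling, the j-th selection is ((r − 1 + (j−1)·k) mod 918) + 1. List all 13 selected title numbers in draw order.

535, 592, 649, 706, 763, 820, 877, 16, 73, 130, 187, 244, 301

Selection 1: 535
Selection 2: 535 + 57 = 592
Selection 3: 592 + 57 = 649
Selection 4: 649 + 57 = 706
Selection 5: 706 + 57 = 763
Selection 6: 763 + 57 = 820
Selection 7: 820 + 57 = 877
Selection 8: 877 + 57 = 934 → 934 − 918 = 16
Selection 9: 16 + 57 = 73
Selection 10: 73 + 57 = 130
Selection 11: 130 + 57 = 187
Selection 12: 187 + 57 = 244
Selection 13: 244 + 57 = 301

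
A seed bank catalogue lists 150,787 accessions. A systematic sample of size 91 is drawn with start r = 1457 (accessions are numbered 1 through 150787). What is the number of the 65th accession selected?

k = 150787/91 = 1657
65th selection = r + (65−1)·k = 1457 + 64×1657 = 1457 + 106048 = 107505

107505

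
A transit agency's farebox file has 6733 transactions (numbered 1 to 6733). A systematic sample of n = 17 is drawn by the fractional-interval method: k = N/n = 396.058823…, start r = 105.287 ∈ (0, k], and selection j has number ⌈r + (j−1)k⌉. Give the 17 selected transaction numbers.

106, 502, 898, 1294, 1690, 2086, 2482, 2878, 3274, 3670, 4066, 4462, 4858, 5255, 5651, 6047, 6443

j=1: r + 0k = 105.287 → ⌈·⌉ = 106
j=2: r + 1k = 501.345823… → ⌈·⌉ = 502
j=3: r + 2k = 897.404647… → ⌈·⌉ = 898
j=4: r + 3k = 1293.463470… → ⌈·⌉ = 1294
j=5: r + 4k = 1689.522294… → ⌈·⌉ = 1690
j=6: r + 5k = 2085.581117… → ⌈·⌉ = 2086
j=7: r + 6k = 2481.639941… → ⌈·⌉ = 2482
j=8: r + 7k = 2877.698764… → ⌈·⌉ = 2878
j=9: r + 8k = 3273.757588… → ⌈·⌉ = 3274
j=10: r + 9k = 3669.816411… → ⌈·⌉ = 3670
j=11: r + 10k = 4065.875235… → ⌈·⌉ = 4066
j=12: r + 11k = 4461.934058… → ⌈·⌉ = 4462
j=13: r + 12k = 4857.992882… → ⌈·⌉ = 4858
j=14: r + 13k = 5254.051705… → ⌈·⌉ = 5255
j=15: r + 14k = 5650.110529… → ⌈·⌉ = 5651
j=16: r + 15k = 6046.169352… → ⌈·⌉ = 6047
j=17: r + 16k = 6442.228176… → ⌈·⌉ = 6443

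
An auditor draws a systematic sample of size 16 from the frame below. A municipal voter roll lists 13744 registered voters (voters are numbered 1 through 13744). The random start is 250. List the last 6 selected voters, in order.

8840, 9699, 10558, 11417, 12276, 13135

k = N/n = 13744/16 = 859
11th selection = 250 + 10×859 = 8840
12th: 8840 + 859 = 9699
13th: 9699 + 859 = 10558
14th: 10558 + 859 = 11417
15th: 11417 + 859 = 12276
16th: 12276 + 859 = 13135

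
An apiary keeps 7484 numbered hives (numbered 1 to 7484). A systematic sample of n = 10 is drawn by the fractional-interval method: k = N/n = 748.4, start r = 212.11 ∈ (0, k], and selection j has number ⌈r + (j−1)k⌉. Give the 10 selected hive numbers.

j=1: r + 0k = 212.11 → ⌈·⌉ = 213
j=2: r + 1k = 960.51 → ⌈·⌉ = 961
j=3: r + 2k = 1708.91 → ⌈·⌉ = 1709
j=4: r + 3k = 2457.31 → ⌈·⌉ = 2458
j=5: r + 4k = 3205.71 → ⌈·⌉ = 3206
j=6: r + 5k = 3954.11 → ⌈·⌉ = 3955
j=7: r + 6k = 4702.51 → ⌈·⌉ = 4703
j=8: r + 7k = 5450.91 → ⌈·⌉ = 5451
j=9: r + 8k = 6199.31 → ⌈·⌉ = 6200
j=10: r + 9k = 6947.71 → ⌈·⌉ = 6948

213, 961, 1709, 2458, 3206, 3955, 4703, 5451, 6200, 6948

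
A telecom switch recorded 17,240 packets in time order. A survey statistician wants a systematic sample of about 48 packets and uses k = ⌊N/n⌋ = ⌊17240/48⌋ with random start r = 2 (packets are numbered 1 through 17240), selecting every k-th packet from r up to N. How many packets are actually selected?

k = ⌊17240/48⌋ = 359
Achieved size = ⌊(17240 − 2)/359⌋ + 1 = ⌊17238/359⌋ + 1 = 48 + 1 = 49
(last selection: 2 + 48×359 = 17234 ≤ 17240; next would be 17593 > 17240)

49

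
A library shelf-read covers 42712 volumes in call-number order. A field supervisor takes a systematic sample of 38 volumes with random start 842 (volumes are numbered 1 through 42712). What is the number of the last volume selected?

k = 42712/38 = 1124
38th selection = r + (38−1)·k = 842 + 37×1124 = 842 + 41588 = 42430

42430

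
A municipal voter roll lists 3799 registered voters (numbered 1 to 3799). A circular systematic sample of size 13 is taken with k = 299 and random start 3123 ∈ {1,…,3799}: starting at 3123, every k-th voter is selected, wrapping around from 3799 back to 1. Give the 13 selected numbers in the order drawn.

3123, 3422, 3721, 221, 520, 819, 1118, 1417, 1716, 2015, 2314, 2613, 2912

Selection 1: 3123
Selection 2: 3123 + 299 = 3422
Selection 3: 3422 + 299 = 3721
Selection 4: 3721 + 299 = 4020 → 4020 − 3799 = 221
Selection 5: 221 + 299 = 520
Selection 6: 520 + 299 = 819
Selection 7: 819 + 299 = 1118
Selection 8: 1118 + 299 = 1417
Selection 9: 1417 + 299 = 1716
Selection 10: 1716 + 299 = 2015
Selection 11: 2015 + 299 = 2314
Selection 12: 2314 + 299 = 2613
Selection 13: 2613 + 299 = 2912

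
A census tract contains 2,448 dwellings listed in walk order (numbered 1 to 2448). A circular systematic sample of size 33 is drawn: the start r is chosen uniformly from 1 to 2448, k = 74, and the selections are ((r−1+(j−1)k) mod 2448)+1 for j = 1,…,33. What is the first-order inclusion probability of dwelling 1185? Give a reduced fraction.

11/816

For each position j, as r ranges over 1…2448 the j-th selection hits every dwelling exactly once, so dwelling 1185 is selected for exactly 33 of the 2448 starts.
Inclusion probability = 33/2448 = 11/816.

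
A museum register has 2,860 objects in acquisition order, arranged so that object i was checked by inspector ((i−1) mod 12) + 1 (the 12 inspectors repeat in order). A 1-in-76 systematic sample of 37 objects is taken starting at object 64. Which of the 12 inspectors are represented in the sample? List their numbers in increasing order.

4, 8, 12

Consecutive selections differ by k = 76, so their inspector numbers differ by 76 mod 12 = 4.
gcd(76, 12) = 4, so the sample visits 12/4 = 3 distinct residues mod 12.
Start 64 is inspector 4; the inspectors hit are 4, 8, 12.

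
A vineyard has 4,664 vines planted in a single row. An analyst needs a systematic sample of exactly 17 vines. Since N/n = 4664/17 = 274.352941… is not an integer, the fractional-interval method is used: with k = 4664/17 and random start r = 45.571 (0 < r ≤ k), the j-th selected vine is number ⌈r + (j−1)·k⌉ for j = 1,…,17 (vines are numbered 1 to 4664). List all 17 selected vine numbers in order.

j=1: r + 0k = 45.571 → ⌈·⌉ = 46
j=2: r + 1k = 319.923941… → ⌈·⌉ = 320
j=3: r + 2k = 594.276882… → ⌈·⌉ = 595
j=4: r + 3k = 868.629823… → ⌈·⌉ = 869
j=5: r + 4k = 1142.982764… → ⌈·⌉ = 1143
j=6: r + 5k = 1417.335705… → ⌈·⌉ = 1418
j=7: r + 6k = 1691.688647… → ⌈·⌉ = 1692
j=8: r + 7k = 1966.041588… → ⌈·⌉ = 1967
j=9: r + 8k = 2240.394529… → ⌈·⌉ = 2241
j=10: r + 9k = 2514.747470… → ⌈·⌉ = 2515
j=11: r + 10k = 2789.100411… → ⌈·⌉ = 2790
j=12: r + 11k = 3063.453352… → ⌈·⌉ = 3064
j=13: r + 12k = 3337.806294… → ⌈·⌉ = 3338
j=14: r + 13k = 3612.159235… → ⌈·⌉ = 3613
j=15: r + 14k = 3886.512176… → ⌈·⌉ = 3887
j=16: r + 15k = 4160.865117… → ⌈·⌉ = 4161
j=17: r + 16k = 4435.218058… → ⌈·⌉ = 4436

46, 320, 595, 869, 1143, 1418, 1692, 1967, 2241, 2515, 2790, 3064, 3338, 3613, 3887, 4161, 4436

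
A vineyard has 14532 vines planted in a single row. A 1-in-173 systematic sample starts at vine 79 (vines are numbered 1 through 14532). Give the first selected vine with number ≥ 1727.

k = 173
Steps past start: ⌈(1727 − 79)/173⌉ = ⌈1648/173⌉ = 10
Selected vine: 79 + 10×173 = 1809

1809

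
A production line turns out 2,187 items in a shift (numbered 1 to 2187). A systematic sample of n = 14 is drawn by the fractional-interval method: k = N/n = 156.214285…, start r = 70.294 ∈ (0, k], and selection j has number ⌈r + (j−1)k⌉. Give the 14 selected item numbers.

j=1: r + 0k = 70.294 → ⌈·⌉ = 71
j=2: r + 1k = 226.508285… → ⌈·⌉ = 227
j=3: r + 2k = 382.722571… → ⌈·⌉ = 383
j=4: r + 3k = 538.936857… → ⌈·⌉ = 539
j=5: r + 4k = 695.151142… → ⌈·⌉ = 696
j=6: r + 5k = 851.365428… → ⌈·⌉ = 852
j=7: r + 6k = 1007.579714… → ⌈·⌉ = 1008
j=8: r + 7k = 1163.794 → ⌈·⌉ = 1164
j=9: r + 8k = 1320.008285… → ⌈·⌉ = 1321
j=10: r + 9k = 1476.222571… → ⌈·⌉ = 1477
j=11: r + 10k = 1632.436857… → ⌈·⌉ = 1633
j=12: r + 11k = 1788.651142… → ⌈·⌉ = 1789
j=13: r + 12k = 1944.865428… → ⌈·⌉ = 1945
j=14: r + 13k = 2101.079714… → ⌈·⌉ = 2102

71, 227, 383, 539, 696, 852, 1008, 1164, 1321, 1477, 1633, 1789, 1945, 2102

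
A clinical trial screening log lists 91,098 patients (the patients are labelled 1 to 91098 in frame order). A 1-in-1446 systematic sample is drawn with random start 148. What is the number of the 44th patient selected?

62326

k = 1446
44th selection = r + (44−1)·k = 148 + 43×1446 = 148 + 62178 = 62326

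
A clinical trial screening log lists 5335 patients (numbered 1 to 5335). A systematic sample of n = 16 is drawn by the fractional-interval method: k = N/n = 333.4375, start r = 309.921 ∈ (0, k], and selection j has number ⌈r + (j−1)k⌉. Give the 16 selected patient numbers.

310, 644, 977, 1311, 1644, 1978, 2311, 2644, 2978, 3311, 3645, 3978, 4312, 4645, 4979, 5312

j=1: r + 0k = 309.921 → ⌈·⌉ = 310
j=2: r + 1k = 643.3585 → ⌈·⌉ = 644
j=3: r + 2k = 976.796 → ⌈·⌉ = 977
j=4: r + 3k = 1310.2335 → ⌈·⌉ = 1311
j=5: r + 4k = 1643.671 → ⌈·⌉ = 1644
j=6: r + 5k = 1977.1085 → ⌈·⌉ = 1978
j=7: r + 6k = 2310.546 → ⌈·⌉ = 2311
j=8: r + 7k = 2643.9835 → ⌈·⌉ = 2644
j=9: r + 8k = 2977.421 → ⌈·⌉ = 2978
j=10: r + 9k = 3310.8585 → ⌈·⌉ = 3311
j=11: r + 10k = 3644.296 → ⌈·⌉ = 3645
j=12: r + 11k = 3977.7335 → ⌈·⌉ = 3978
j=13: r + 12k = 4311.171 → ⌈·⌉ = 4312
j=14: r + 13k = 4644.6085 → ⌈·⌉ = 4645
j=15: r + 14k = 4978.046 → ⌈·⌉ = 4979
j=16: r + 15k = 5311.4835 → ⌈·⌉ = 5312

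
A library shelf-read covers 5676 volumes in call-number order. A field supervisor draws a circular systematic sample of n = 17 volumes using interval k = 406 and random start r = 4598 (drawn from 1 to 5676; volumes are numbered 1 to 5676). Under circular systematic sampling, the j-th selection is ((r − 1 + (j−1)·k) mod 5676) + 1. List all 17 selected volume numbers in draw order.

4598, 5004, 5410, 140, 546, 952, 1358, 1764, 2170, 2576, 2982, 3388, 3794, 4200, 4606, 5012, 5418

Selection 1: 4598
Selection 2: 4598 + 406 = 5004
Selection 3: 5004 + 406 = 5410
Selection 4: 5410 + 406 = 5816 → 5816 − 5676 = 140
Selection 5: 140 + 406 = 546
Selection 6: 546 + 406 = 952
Selection 7: 952 + 406 = 1358
Selection 8: 1358 + 406 = 1764
Selection 9: 1764 + 406 = 2170
Selection 10: 2170 + 406 = 2576
Selection 11: 2576 + 406 = 2982
Selection 12: 2982 + 406 = 3388
Selection 13: 3388 + 406 = 3794
Selection 14: 3794 + 406 = 4200
Selection 15: 4200 + 406 = 4606
Selection 16: 4606 + 406 = 5012
Selection 17: 5012 + 406 = 5418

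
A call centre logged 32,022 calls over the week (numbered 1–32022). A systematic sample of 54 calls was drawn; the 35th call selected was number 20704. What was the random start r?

k = 32022/54 = 593
r = 20704 − (35−1)×593 = 20704 − 20162 = 542

542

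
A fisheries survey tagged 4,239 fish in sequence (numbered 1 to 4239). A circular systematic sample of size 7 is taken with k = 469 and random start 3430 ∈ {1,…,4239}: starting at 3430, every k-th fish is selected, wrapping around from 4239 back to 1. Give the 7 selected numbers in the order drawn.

Selection 1: 3430
Selection 2: 3430 + 469 = 3899
Selection 3: 3899 + 469 = 4368 → 4368 − 4239 = 129
Selection 4: 129 + 469 = 598
Selection 5: 598 + 469 = 1067
Selection 6: 1067 + 469 = 1536
Selection 7: 1536 + 469 = 2005

3430, 3899, 129, 598, 1067, 1536, 2005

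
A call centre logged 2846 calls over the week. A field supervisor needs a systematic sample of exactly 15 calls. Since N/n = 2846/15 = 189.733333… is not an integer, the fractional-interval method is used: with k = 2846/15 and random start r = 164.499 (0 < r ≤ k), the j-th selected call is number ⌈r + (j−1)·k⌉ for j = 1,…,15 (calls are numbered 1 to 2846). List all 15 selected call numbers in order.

j=1: r + 0k = 164.499 → ⌈·⌉ = 165
j=2: r + 1k = 354.232333… → ⌈·⌉ = 355
j=3: r + 2k = 543.965666… → ⌈·⌉ = 544
j=4: r + 3k = 733.699 → ⌈·⌉ = 734
j=5: r + 4k = 923.432333… → ⌈·⌉ = 924
j=6: r + 5k = 1113.165666… → ⌈·⌉ = 1114
j=7: r + 6k = 1302.899 → ⌈·⌉ = 1303
j=8: r + 7k = 1492.632333… → ⌈·⌉ = 1493
j=9: r + 8k = 1682.365666… → ⌈·⌉ = 1683
j=10: r + 9k = 1872.099 → ⌈·⌉ = 1873
j=11: r + 10k = 2061.832333… → ⌈·⌉ = 2062
j=12: r + 11k = 2251.565666… → ⌈·⌉ = 2252
j=13: r + 12k = 2441.299 → ⌈·⌉ = 2442
j=14: r + 13k = 2631.032333… → ⌈·⌉ = 2632
j=15: r + 14k = 2820.765666… → ⌈·⌉ = 2821

165, 355, 544, 734, 924, 1114, 1303, 1493, 1683, 1873, 2062, 2252, 2442, 2632, 2821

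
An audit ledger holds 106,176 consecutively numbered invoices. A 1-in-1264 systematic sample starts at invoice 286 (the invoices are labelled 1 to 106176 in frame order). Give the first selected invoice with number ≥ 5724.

6606

k = 1264
Steps past start: ⌈(5724 − 286)/1264⌉ = ⌈5438/1264⌉ = 5
Selected invoice: 286 + 5×1264 = 6606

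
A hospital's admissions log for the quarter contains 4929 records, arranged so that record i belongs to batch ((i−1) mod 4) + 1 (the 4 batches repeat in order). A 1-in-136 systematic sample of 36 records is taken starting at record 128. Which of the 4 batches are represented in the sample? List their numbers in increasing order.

4

Consecutive selections differ by k = 136, so their batch numbers differ by 136 mod 4 = 0.
gcd(136, 4) = 4, so the sample visits 4/4 = 1 distinct residues mod 4.
Start 128 is batch 4; the batches hit are 4.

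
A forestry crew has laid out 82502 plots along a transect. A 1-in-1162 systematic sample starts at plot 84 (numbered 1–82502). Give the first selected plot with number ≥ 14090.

15190

k = 1162
Steps past start: ⌈(14090 − 84)/1162⌉ = ⌈14006/1162⌉ = 13
Selected plot: 84 + 13×1162 = 15190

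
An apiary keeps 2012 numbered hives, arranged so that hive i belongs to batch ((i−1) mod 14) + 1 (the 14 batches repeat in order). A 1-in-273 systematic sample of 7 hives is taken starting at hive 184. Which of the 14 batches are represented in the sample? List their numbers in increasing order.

2, 9

Consecutive selections differ by k = 273, so their batch numbers differ by 273 mod 14 = 7.
gcd(273, 14) = 7, so the sample visits 14/7 = 2 distinct residues mod 14.
Start 184 is batch 2; the batches hit are 2, 9.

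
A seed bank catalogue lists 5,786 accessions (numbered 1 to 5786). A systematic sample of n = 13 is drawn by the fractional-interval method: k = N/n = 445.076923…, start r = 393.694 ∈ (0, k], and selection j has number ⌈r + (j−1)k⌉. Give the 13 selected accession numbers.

j=1: r + 0k = 393.694 → ⌈·⌉ = 394
j=2: r + 1k = 838.770923… → ⌈·⌉ = 839
j=3: r + 2k = 1283.847846… → ⌈·⌉ = 1284
j=4: r + 3k = 1728.924769… → ⌈·⌉ = 1729
j=5: r + 4k = 2174.001692… → ⌈·⌉ = 2175
j=6: r + 5k = 2619.078615… → ⌈·⌉ = 2620
j=7: r + 6k = 3064.155538… → ⌈·⌉ = 3065
j=8: r + 7k = 3509.232461… → ⌈·⌉ = 3510
j=9: r + 8k = 3954.309384… → ⌈·⌉ = 3955
j=10: r + 9k = 4399.386307… → ⌈·⌉ = 4400
j=11: r + 10k = 4844.463230… → ⌈·⌉ = 4845
j=12: r + 11k = 5289.540153… → ⌈·⌉ = 5290
j=13: r + 12k = 5734.617076… → ⌈·⌉ = 5735

394, 839, 1284, 1729, 2175, 2620, 3065, 3510, 3955, 4400, 4845, 5290, 5735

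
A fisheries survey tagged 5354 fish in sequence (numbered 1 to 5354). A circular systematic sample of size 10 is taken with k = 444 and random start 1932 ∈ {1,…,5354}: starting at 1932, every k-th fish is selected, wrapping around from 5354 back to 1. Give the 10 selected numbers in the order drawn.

1932, 2376, 2820, 3264, 3708, 4152, 4596, 5040, 130, 574

Selection 1: 1932
Selection 2: 1932 + 444 = 2376
Selection 3: 2376 + 444 = 2820
Selection 4: 2820 + 444 = 3264
Selection 5: 3264 + 444 = 3708
Selection 6: 3708 + 444 = 4152
Selection 7: 4152 + 444 = 4596
Selection 8: 4596 + 444 = 5040
Selection 9: 5040 + 444 = 5484 → 5484 − 5354 = 130
Selection 10: 130 + 444 = 574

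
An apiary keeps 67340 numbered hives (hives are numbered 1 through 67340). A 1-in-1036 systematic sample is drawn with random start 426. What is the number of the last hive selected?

66730

k = 1036
65th selection = r + (65−1)·k = 426 + 64×1036 = 426 + 66304 = 66730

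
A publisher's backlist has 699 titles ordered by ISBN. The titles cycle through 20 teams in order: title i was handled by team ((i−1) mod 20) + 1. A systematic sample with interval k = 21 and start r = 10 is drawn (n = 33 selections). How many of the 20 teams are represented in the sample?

20

Consecutive selections differ by k = 21, so their team numbers differ by 21 mod 20 = 1.
gcd(21, 20) = 1, so the sample visits 20/1 = 20 distinct residues mod 20.
Start 10 is team 10; the teams hit are 1, 2, 3, 4, 5, 6, 7, 8, 9, 10, 11, 12, 13, 14, 15, 16, 17, 18, 19, 20.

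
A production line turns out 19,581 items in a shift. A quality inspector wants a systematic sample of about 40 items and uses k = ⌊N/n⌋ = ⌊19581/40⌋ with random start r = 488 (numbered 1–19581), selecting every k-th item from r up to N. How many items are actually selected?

k = ⌊19581/40⌋ = 489
Achieved size = ⌊(19581 − 488)/489⌋ + 1 = ⌊19093/489⌋ + 1 = 39 + 1 = 40
(last selection: 488 + 39×489 = 19559 ≤ 19581; next would be 20048 > 19581)

40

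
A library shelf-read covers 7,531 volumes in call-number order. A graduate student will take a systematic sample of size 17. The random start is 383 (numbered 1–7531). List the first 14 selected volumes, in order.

383, 826, 1269, 1712, 2155, 2598, 3041, 3484, 3927, 4370, 4813, 5256, 5699, 6142

k = N/n = 7531/17 = 443
volume 1: 383
volume 2: 383 + 443 = 826
volume 3: 826 + 443 = 1269
volume 4: 1269 + 443 = 1712
volume 5: 1712 + 443 = 2155
volume 6: 2155 + 443 = 2598
volume 7: 2598 + 443 = 3041
volume 8: 3041 + 443 = 3484
volume 9: 3484 + 443 = 3927
volume 10: 3927 + 443 = 4370
volume 11: 4370 + 443 = 4813
volume 12: 4813 + 443 = 5256
volume 13: 5256 + 443 = 5699
volume 14: 5699 + 443 = 6142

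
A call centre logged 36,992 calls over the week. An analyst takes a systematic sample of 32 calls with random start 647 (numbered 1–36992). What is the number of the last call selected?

k = 36992/32 = 1156
32nd selection = r + (32−1)·k = 647 + 31×1156 = 647 + 35836 = 36483

36483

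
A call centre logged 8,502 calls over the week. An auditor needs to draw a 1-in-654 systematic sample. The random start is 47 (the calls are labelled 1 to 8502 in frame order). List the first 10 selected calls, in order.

47, 701, 1355, 2009, 2663, 3317, 3971, 4625, 5279, 5933

call 1: 47
call 2: 47 + 654 = 701
call 3: 701 + 654 = 1355
call 4: 1355 + 654 = 2009
call 5: 2009 + 654 = 2663
call 6: 2663 + 654 = 3317
call 7: 3317 + 654 = 3971
call 8: 3971 + 654 = 4625
call 9: 4625 + 654 = 5279
call 10: 5279 + 654 = 5933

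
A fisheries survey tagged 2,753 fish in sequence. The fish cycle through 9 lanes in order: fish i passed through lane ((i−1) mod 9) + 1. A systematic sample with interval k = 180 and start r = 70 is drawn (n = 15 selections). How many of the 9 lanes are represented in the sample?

Consecutive selections differ by k = 180, so their lane numbers differ by 180 mod 9 = 0.
gcd(180, 9) = 9, so the sample visits 9/9 = 1 distinct residues mod 9.
Start 70 is lane 7; the lanes hit are 7.

1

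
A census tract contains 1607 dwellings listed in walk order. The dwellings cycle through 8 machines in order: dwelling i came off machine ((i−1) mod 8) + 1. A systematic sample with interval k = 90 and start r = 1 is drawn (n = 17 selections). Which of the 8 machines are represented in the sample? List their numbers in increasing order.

1, 3, 5, 7

Consecutive selections differ by k = 90, so their machine numbers differ by 90 mod 8 = 2.
gcd(90, 8) = 2, so the sample visits 8/2 = 4 distinct residues mod 8.
Start 1 is machine 1; the machines hit are 1, 3, 5, 7.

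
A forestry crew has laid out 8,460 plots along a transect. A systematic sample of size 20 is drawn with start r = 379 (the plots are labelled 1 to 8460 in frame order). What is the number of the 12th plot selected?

k = 8460/20 = 423
12th selection = r + (12−1)·k = 379 + 11×423 = 379 + 4653 = 5032

5032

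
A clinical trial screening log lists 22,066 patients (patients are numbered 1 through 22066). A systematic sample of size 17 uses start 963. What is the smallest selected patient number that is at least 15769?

k = 22066/17 = 1298
Steps past start: ⌈(15769 − 963)/1298⌉ = ⌈14806/1298⌉ = 12
Selected patient: 963 + 12×1298 = 16539

16539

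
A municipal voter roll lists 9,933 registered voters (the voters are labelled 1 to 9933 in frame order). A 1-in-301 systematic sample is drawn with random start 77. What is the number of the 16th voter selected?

4592

k = 301
16th selection = r + (16−1)·k = 77 + 15×301 = 77 + 4515 = 4592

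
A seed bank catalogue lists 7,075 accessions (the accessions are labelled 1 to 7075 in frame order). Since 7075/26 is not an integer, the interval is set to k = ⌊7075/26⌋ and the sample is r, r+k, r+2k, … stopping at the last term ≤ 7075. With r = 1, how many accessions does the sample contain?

k = ⌊7075/26⌋ = 272
Achieved size = ⌊(7075 − 1)/272⌋ + 1 = ⌊7074/272⌋ + 1 = 26 + 1 = 27
(last selection: 1 + 26×272 = 7073 ≤ 7075; next would be 7345 > 7075)

27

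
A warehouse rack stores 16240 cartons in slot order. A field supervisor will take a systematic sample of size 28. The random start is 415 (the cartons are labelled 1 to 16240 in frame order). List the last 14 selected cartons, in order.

k = N/n = 16240/28 = 580
15th selection = 415 + 14×580 = 8535
16th: 8535 + 580 = 9115
17th: 9115 + 580 = 9695
18th: 9695 + 580 = 10275
19th: 10275 + 580 = 10855
20th: 10855 + 580 = 11435
21st: 11435 + 580 = 12015
22nd: 12015 + 580 = 12595
23rd: 12595 + 580 = 13175
24th: 13175 + 580 = 13755
25th: 13755 + 580 = 14335
26th: 14335 + 580 = 14915
27th: 14915 + 580 = 15495
28th: 15495 + 580 = 16075

8535, 9115, 9695, 10275, 10855, 11435, 12015, 12595, 13175, 13755, 14335, 14915, 15495, 16075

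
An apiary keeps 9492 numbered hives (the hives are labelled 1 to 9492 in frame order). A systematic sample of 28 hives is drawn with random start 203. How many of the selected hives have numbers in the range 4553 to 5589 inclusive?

k = 9492/28 = 339
First selection ≥ 4553: 203 + ⌈(4553−203)/339⌉·339 = 203 + 13×339 = 4610
Last selection ≤ 5589: 203 + ⌊(5589−203)/339⌋·339 = 203 + 15×339 = 5288
Count = 15 − 13 + 1 = 3

3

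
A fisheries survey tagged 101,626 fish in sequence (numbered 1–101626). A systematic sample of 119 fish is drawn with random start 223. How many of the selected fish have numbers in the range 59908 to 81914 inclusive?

26

k = 101626/119 = 854
First selection ≥ 59908: 223 + ⌈(59908−223)/854⌉·854 = 223 + 70×854 = 60003
Last selection ≤ 81914: 223 + ⌊(81914−223)/854⌋·854 = 223 + 95×854 = 81353
Count = 95 − 70 + 1 = 26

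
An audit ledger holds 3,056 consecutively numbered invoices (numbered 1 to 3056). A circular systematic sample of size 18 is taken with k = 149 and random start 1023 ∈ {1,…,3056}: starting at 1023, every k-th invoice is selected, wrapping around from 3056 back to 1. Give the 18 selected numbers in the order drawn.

1023, 1172, 1321, 1470, 1619, 1768, 1917, 2066, 2215, 2364, 2513, 2662, 2811, 2960, 53, 202, 351, 500

Selection 1: 1023
Selection 2: 1023 + 149 = 1172
Selection 3: 1172 + 149 = 1321
Selection 4: 1321 + 149 = 1470
Selection 5: 1470 + 149 = 1619
Selection 6: 1619 + 149 = 1768
Selection 7: 1768 + 149 = 1917
Selection 8: 1917 + 149 = 2066
Selection 9: 2066 + 149 = 2215
Selection 10: 2215 + 149 = 2364
Selection 11: 2364 + 149 = 2513
Selection 12: 2513 + 149 = 2662
Selection 13: 2662 + 149 = 2811
Selection 14: 2811 + 149 = 2960
Selection 15: 2960 + 149 = 3109 → 3109 − 3056 = 53
Selection 16: 53 + 149 = 202
Selection 17: 202 + 149 = 351
Selection 18: 351 + 149 = 500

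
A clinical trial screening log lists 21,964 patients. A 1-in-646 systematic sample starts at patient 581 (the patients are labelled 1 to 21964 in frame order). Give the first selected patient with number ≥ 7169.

k = 646
Steps past start: ⌈(7169 − 581)/646⌉ = ⌈6588/646⌉ = 11
Selected patient: 581 + 11×646 = 7687

7687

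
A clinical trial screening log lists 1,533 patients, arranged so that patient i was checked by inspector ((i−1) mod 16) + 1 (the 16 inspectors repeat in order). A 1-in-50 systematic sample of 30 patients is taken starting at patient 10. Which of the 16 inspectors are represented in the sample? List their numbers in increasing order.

2, 4, 6, 8, 10, 12, 14, 16

Consecutive selections differ by k = 50, so their inspector numbers differ by 50 mod 16 = 2.
gcd(50, 16) = 2, so the sample visits 16/2 = 8 distinct residues mod 16.
Start 10 is inspector 10; the inspectors hit are 2, 4, 6, 8, 10, 12, 14, 16.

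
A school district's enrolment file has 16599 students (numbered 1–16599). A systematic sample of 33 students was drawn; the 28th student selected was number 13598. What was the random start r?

17

k = 16599/33 = 503
r = 13598 − (28−1)×503 = 13598 − 13581 = 17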